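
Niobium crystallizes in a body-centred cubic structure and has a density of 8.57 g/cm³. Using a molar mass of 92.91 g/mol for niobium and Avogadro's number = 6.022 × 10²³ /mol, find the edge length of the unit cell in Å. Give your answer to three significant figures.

3.30 Å

With Z = 2 atoms per BCC cell, a³ = Z·M/(N_A·ρ) = 2 × 92.91 / (6.022 × 10²³ × 8.570 g/cm³) = 3.601 × 10^-23 cm³.
a = (3.601 × 10^-23)^(1/3) = 3.302 × 10^-8 cm = 3.30 Å.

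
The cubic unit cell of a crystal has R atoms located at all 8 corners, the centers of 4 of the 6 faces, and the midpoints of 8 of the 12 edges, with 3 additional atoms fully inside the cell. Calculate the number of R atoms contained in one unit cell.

Corner atoms are shared by 8 cells (1/8 each), face atoms by 2 (1/2 each), edge atoms by 4 (1/4 each), interior atoms are unshared.
Net atoms = 8 × 1/8 + 4 × 1/2 + 8 × 1/4 + 3 = 1 + 2 + 2 + 3 = 8.

8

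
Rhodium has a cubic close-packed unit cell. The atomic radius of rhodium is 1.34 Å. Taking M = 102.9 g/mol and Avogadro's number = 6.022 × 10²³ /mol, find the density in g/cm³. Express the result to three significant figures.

12.6 g/cm³

In an FCC lattice, atoms touch along the face diagonal, so √2·a = 4r, giving a = 3.790 Å = 3.790 × 10^-8 cm.
With Z = 4, ρ = Z·M/(N_A·a³) = 4 × 102.9 / (6.022 × 10²³ × 5.444 × 10^-23) = 12.55 g/cm³.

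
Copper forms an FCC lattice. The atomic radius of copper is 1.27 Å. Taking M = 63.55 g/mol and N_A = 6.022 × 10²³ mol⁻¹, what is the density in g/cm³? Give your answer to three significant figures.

9.11 g/cm³

In an FCC lattice, atoms touch along the face diagonal, so √2·a = 4r, giving a = 3.592 Å = 3.592 × 10^-8 cm.
With Z = 4, ρ = Z·M/(N_A·a³) = 4 × 63.55 / (6.022 × 10²³ × 4.635 × 10^-23) = 9.107 g/cm³.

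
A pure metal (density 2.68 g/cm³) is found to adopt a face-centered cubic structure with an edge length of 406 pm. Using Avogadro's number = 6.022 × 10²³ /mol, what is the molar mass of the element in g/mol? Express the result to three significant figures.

An FCC cell has Z = 4 atoms; a = 4.060 × 10^-8 cm.
M = ρ·N_A·a³/Z = 2.68 × 6.022 × 10²³ × 6.692 × 10^-23 / 4 = 27.0 g/mol.

27.0 g/mol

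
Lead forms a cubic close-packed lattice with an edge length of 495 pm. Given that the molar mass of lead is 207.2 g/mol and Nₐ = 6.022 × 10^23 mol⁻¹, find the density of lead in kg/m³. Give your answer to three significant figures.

An FCC unit cell contains Z = 4 atoms.
Cell volume: a³ = (495 pm)³ = (4.950 × 10^-8 cm)³ = 1.213 × 10^-22 cm³.
ρ = Z·M/(N_A·a³) = 4 × 207.2 / (6.022 × 10²³ × 1.213 × 10^-22) = 11.35 g/cm³ = 11300 kg/m³.

11300 kg/m³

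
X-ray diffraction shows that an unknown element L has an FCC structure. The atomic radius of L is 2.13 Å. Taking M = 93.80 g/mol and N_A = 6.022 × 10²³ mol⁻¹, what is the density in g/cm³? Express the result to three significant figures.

In an FCC lattice, atoms touch along the face diagonal, so √2·a = 4r, giving a = 6.025 Å = 6.025 × 10^-8 cm.
With Z = 4, ρ = Z·M/(N_A·a³) = 4 × 93.80 / (6.022 × 10²³ × 2.187 × 10^-22) = 2.849 g/cm³.

2.85 g/cm³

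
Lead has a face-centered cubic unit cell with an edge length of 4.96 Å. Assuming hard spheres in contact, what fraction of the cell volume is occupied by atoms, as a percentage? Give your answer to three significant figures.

In an FCC lattice atoms touch along the face diagonal, so √2·a = 4r, so r = 0.3536a = 1.754 Å.
Packing fraction = Z·(4/3)πr³ / a³ = 4 × (4/3)π × (1.754)³ / (4.96)³ = 0.7405 = 74.0%.

74.0%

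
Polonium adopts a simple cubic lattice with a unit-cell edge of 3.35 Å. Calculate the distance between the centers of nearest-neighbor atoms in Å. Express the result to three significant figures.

3.35 Å

In a simple cubic structure, atoms touch along the cell edge, so a = 2r; the nearest-neighbor distance equals 2r = 1.000·a.
d = 1.000 × 3.35 = 3.35 Å.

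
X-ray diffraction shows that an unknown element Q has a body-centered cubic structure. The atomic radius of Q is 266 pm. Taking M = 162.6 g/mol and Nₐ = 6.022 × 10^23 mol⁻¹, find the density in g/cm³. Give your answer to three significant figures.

2.33 g/cm³

In a BCC lattice, atoms touch along the body diagonal, so √3·a = 4r, giving a = 614.3 pm = 6.143 × 10^-8 cm.
With Z = 2, ρ = Z·M/(N_A·a³) = 2 × 162.6 / (6.022 × 10²³ × 2.318 × 10^-22) = 2.330 g/cm³.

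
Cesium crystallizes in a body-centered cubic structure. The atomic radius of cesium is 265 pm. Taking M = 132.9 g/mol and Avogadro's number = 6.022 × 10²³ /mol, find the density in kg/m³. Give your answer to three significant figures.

1930 kg/m³

In a BCC lattice, atoms touch along the body diagonal, so √3·a = 4r, giving a = 612.0 pm = 6.120 × 10^-8 cm.
With Z = 2, ρ = Z·M/(N_A·a³) = 2 × 132.9 / (6.022 × 10²³ × 2.292 × 10^-22) = 1.926 g/cm³ = 1930 kg/m³.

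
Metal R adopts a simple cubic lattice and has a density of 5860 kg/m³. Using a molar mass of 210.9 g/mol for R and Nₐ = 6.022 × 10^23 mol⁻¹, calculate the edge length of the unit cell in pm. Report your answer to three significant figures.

391 pm

With Z = 1 atom per simple cubic cell, a³ = Z·M/(N_A·ρ) = 1 × 210.9 / (6.022 × 10²³ × 5.860 g/cm³) = 5.976 × 10^-23 cm³.
a = (5.976 × 10^-23)^(1/3) = 3.910 × 10^-8 cm = 391 pm.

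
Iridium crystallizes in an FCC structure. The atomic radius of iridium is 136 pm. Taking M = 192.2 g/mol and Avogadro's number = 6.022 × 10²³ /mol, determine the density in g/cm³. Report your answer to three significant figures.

22.4 g/cm³

In an FCC lattice, atoms touch along the face diagonal, so √2·a = 4r, giving a = 384.7 pm = 3.847 × 10^-8 cm.
With Z = 4, ρ = Z·M/(N_A·a³) = 4 × 192.2 / (6.022 × 10²³ × 5.692 × 10^-23) = 22.43 g/cm³.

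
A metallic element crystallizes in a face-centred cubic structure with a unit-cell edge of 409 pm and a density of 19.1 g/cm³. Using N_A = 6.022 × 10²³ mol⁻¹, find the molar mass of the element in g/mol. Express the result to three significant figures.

An FCC cell has Z = 4 atoms; a = 4.090 × 10^-8 cm.
M = ρ·N_A·a³/Z = 19.1 × 6.022 × 10²³ × 6.842 × 10^-23 / 4 = 197 g/mol.

197 g/mol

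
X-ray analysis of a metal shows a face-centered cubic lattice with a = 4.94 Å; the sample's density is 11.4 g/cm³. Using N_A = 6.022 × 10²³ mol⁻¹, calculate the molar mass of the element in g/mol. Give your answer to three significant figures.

An FCC cell has Z = 4 atoms; a = 4.940 × 10^-8 cm.
M = ρ·N_A·a³/Z = 11.4 × 6.022 × 10²³ × 1.206 × 10^-22 / 4 = 207 g/mol.

207 g/mol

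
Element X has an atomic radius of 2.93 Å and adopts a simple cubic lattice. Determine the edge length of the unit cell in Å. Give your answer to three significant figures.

In a simple cubic lattice, atoms touch along the cell edge, so a = 2r.
a = 2r = 2 × 2.93 = 5.86 Å.

5.86 Å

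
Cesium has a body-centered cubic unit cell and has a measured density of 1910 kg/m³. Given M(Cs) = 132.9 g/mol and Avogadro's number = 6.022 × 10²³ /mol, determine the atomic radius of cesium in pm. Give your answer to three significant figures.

266 pm

For a BCC cell (Z = 2), a³ = Z·M/(N_A·ρ) = 2 × 132.9 / (6.022 × 10²³ × 1.910) = 2.311 × 10^-22 cm³, so a = 6.137 × 10^-8 cm = 613.7 pm.
Atoms touch along the body diagonal, so √3·a = 4r, so r = 0.4330 × a = 266 pm.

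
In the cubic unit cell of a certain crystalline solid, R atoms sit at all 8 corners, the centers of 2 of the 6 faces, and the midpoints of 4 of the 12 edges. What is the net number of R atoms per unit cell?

3

Corner atoms are shared by 8 cells (1/8 each), face atoms by 2 (1/2 each), edge atoms by 4 (1/4 each).
Net atoms = 8 × 1/8 + 2 × 1/2 + 4 × 1/4 = 1 + 1 + 1 = 3.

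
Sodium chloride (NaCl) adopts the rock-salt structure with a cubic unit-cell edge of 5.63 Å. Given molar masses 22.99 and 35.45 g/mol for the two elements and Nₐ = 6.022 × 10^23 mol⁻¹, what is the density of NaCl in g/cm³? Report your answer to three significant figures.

2.18 g/cm³

The rock-salt structure contains Z = 4 formula units per cell; M(NaCl) = 22.99 + 35.45 = 58.44 g/mol.
a³ = (5.630 × 10^-8 cm)³ = 1.785 × 10^-22 cm³.
ρ = 4 × 58.44 / (6.022 × 10²³ × 1.785 × 10^-22) = 2.175 g/cm³.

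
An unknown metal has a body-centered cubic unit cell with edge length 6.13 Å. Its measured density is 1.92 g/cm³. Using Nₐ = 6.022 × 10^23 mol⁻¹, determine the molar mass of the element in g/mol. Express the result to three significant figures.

133 g/mol

A BCC cell has Z = 2 atoms; a = 6.130 × 10^-8 cm.
M = ρ·N_A·a³/Z = 1.92 × 6.022 × 10²³ × 2.303 × 10^-22 / 2 = 133 g/mol.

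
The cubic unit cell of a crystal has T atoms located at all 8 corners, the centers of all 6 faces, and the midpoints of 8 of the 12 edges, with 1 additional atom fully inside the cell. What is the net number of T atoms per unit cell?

Corner atoms are shared by 8 cells (1/8 each), face atoms by 2 (1/2 each), edge atoms by 4 (1/4 each), interior atoms are unshared.
Net atoms = 8 × 1/8 + 6 × 1/2 + 8 × 1/4 + 1 = 1 + 3 + 2 + 1 = 7.

7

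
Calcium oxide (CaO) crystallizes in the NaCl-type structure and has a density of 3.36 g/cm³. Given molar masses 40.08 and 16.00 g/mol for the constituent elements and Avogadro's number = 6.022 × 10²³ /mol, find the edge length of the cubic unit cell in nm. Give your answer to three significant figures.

0.480 nm

M(CaO) = 56.08 g/mol; Z = 4 formula units per cell.
a³ = Z·M/(N_A·ρ) = 4 × 56.08 / (6.022 × 10²³ × 3.36) = 1.109 × 10^-22 cm³, so a = 4.804 × 10^-8 cm = 0.480 nm.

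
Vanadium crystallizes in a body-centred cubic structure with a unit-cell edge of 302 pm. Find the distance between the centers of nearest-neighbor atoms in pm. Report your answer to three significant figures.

In a BCC structure, atoms touch along the body diagonal, so √3·a = 4r; the nearest-neighbor distance equals 2r = 0.8660·a.
d = 0.8660 × 302 = 262 pm.

262 pm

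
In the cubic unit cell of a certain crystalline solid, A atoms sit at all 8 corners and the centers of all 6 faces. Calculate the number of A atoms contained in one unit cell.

Corner atoms are shared by 8 cells (1/8 each), face atoms by 2 (1/2 each).
Net atoms = 8 × 1/8 + 6 × 1/2 = 1 + 3 = 4.

4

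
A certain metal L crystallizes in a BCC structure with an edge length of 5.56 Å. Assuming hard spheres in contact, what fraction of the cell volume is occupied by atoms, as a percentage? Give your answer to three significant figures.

68.0%

In a BCC lattice atoms touch along the body diagonal, so √3·a = 4r, so r = 0.4330a = 2.408 Å.
Packing fraction = Z·(4/3)πr³ / a³ = 2 × (4/3)π × (2.408)³ / (5.56)³ = 0.6802 = 68.0%.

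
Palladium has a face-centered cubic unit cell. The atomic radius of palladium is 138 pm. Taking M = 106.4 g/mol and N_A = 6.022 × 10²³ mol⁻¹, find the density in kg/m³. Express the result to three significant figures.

In an FCC lattice, atoms touch along the face diagonal, so √2·a = 4r, giving a = 390.3 pm = 3.903 × 10^-8 cm.
With Z = 4, ρ = Z·M/(N_A·a³) = 4 × 106.4 / (6.022 × 10²³ × 5.947 × 10^-23) = 11.88 g/cm³ = 11900 kg/m³.

11900 kg/m³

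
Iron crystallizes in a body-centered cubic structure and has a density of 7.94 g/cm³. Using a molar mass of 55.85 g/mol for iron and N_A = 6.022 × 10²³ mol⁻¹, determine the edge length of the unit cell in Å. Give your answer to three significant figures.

With Z = 2 atoms per BCC cell, a³ = Z·M/(N_A·ρ) = 2 × 55.85 / (6.022 × 10²³ × 7.940 g/cm³) = 2.336 × 10^-23 cm³.
a = (2.336 × 10^-23)^(1/3) = 2.859 × 10^-8 cm = 2.86 Å.

2.86 Å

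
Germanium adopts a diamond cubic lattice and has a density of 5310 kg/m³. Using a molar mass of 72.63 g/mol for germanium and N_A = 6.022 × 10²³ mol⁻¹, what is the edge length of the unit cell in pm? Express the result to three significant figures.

With Z = 8 atoms per diamond cubic cell, a³ = Z·M/(N_A·ρ) = 8 × 72.63 / (6.022 × 10²³ × 5.310 g/cm³) = 1.817 × 10^-22 cm³.
a = (1.817 × 10^-22)^(1/3) = 5.664 × 10^-8 cm = 566 pm.

566 pm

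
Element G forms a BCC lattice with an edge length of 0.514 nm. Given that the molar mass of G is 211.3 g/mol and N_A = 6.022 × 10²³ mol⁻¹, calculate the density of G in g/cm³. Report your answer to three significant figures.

A BCC unit cell contains Z = 2 atoms.
Cell volume: a³ = (0.514 nm)³ = (5.140 × 10^-8 cm)³ = 1.358 × 10^-22 cm³.
ρ = Z·M/(N_A·a³) = 2 × 211.3 / (6.022 × 10²³ × 1.358 × 10^-22) = 5.168 g/cm³.

5.17 g/cm³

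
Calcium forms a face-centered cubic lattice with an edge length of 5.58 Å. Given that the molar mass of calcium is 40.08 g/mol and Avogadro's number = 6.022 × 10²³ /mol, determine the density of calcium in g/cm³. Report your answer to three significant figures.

1.53 g/cm³

An FCC unit cell contains Z = 4 atoms.
Cell volume: a³ = (5.58 Å)³ = (5.580 × 10^-8 cm)³ = 1.737 × 10^-22 cm³.
ρ = Z·M/(N_A·a³) = 4 × 40.08 / (6.022 × 10²³ × 1.737 × 10^-22) = 1.532 g/cm³.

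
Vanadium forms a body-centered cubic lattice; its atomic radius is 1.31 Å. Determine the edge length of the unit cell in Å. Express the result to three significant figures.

In a BCC lattice, atoms touch along the body diagonal, so √3·a = 4r.
a = 4r/√3 = 4 × 1.31 / 1.7321 = 3.03 Å.

3.03 Å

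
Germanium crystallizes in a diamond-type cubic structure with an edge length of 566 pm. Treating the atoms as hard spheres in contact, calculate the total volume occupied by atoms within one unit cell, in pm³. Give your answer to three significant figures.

In a diamond cubic lattice nearest neighbors lie along the body diagonal with √3·a = 8r, so r = 0.2165a = 122.5 pm.
V_atoms = Z × (4/3)πr³ = 8 × (4/3)π × (122.5)³ = 6.17 × 10^7 pm³.

6.17 × 10^7 pm³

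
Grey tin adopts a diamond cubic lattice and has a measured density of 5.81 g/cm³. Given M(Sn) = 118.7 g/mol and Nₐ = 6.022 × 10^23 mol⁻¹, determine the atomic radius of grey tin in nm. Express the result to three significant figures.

0.140 nm

For a diamond cubic cell (Z = 8), a³ = Z·M/(N_A·ρ) = 8 × 118.7 / (6.022 × 10²³ × 5.810) = 2.714 × 10^-22 cm³, so a = 6.475 × 10^-8 cm = 0.6475 nm.
Nearest neighbors lie along the body diagonal with √3·a = 8r, so r = 0.2165 × a = 0.140 nm.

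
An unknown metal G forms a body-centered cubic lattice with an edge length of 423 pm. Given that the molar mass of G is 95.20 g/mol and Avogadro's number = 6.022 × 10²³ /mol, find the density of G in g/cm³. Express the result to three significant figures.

A BCC unit cell contains Z = 2 atoms.
Cell volume: a³ = (423 pm)³ = (4.230 × 10^-8 cm)³ = 7.569 × 10^-23 cm³.
ρ = Z·M/(N_A·a³) = 2 × 95.20 / (6.022 × 10²³ × 7.569 × 10^-23) = 4.177 g/cm³.

4.18 g/cm³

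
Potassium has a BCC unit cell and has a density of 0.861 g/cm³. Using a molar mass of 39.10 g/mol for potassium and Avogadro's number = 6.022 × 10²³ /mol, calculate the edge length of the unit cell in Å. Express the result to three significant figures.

With Z = 2 atoms per BCC cell, a³ = Z·M/(N_A·ρ) = 2 × 39.10 / (6.022 × 10²³ × 0.8610 g/cm³) = 1.508 × 10^-22 cm³.
a = (1.508 × 10^-22)^(1/3) = 5.323 × 10^-8 cm = 5.32 Å.

5.32 Å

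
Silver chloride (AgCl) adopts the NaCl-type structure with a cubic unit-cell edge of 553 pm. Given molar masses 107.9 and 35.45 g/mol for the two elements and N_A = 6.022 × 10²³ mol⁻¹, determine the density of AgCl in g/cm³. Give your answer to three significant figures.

5.63 g/cm³

The NaCl-type structure contains Z = 4 formula units per cell; M(AgCl) = 107.9 + 35.45 = 143.35 g/mol.
a³ = (5.530 × 10^-8 cm)³ = 1.691 × 10^-22 cm³.
ρ = 4 × 143.35 / (6.022 × 10²³ × 1.691 × 10^-22) = 5.630 g/cm³.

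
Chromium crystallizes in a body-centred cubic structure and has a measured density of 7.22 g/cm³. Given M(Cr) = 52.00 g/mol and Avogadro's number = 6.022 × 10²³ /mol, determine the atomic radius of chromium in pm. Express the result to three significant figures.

For a BCC cell (Z = 2), a³ = Z·M/(N_A·ρ) = 2 × 52.00 / (6.022 × 10²³ × 7.220) = 2.392 × 10^-23 cm³, so a = 2.881 × 10^-8 cm = 288.1 pm.
Atoms touch along the body diagonal, so √3·a = 4r, so r = 0.4330 × a = 125 pm.

125 pm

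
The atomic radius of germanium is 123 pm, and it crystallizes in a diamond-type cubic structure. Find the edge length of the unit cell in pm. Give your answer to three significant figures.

In a diamond cubic lattice, nearest neighbors lie along the body diagonal with √3·a = 8r.
a = 8r/√3 = 8 × 123 / 1.7321 = 568 pm.

568 pm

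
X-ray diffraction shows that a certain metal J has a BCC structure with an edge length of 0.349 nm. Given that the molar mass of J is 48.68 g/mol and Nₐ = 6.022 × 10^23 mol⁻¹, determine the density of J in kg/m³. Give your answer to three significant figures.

A BCC unit cell contains Z = 2 atoms.
Cell volume: a³ = (0.349 nm)³ = (3.490 × 10^-8 cm)³ = 4.251 × 10^-23 cm³.
ρ = Z·M/(N_A·a³) = 2 × 48.68 / (6.022 × 10²³ × 4.251 × 10^-23) = 3.803 g/cm³ = 3800 kg/m³.

3800 kg/m³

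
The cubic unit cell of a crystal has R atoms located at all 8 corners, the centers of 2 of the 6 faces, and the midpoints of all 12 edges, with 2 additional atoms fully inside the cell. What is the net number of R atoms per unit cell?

Corner atoms are shared by 8 cells (1/8 each), face atoms by 2 (1/2 each), edge atoms by 4 (1/4 each), interior atoms are unshared.
Net atoms = 8 × 1/8 + 2 × 1/2 + 12 × 1/4 + 2 = 1 + 1 + 3 + 2 = 7.

7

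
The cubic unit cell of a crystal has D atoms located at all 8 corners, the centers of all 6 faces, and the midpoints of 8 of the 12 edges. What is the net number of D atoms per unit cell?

6

Corner atoms are shared by 8 cells (1/8 each), face atoms by 2 (1/2 each), edge atoms by 4 (1/4 each).
Net atoms = 8 × 1/8 + 6 × 1/2 + 8 × 1/4 = 1 + 3 + 2 = 6.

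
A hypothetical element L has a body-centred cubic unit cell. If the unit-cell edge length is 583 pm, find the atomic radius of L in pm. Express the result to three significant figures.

In a BCC lattice, atoms touch along the body diagonal, so √3·a = 4r.
r = √3·a/4 = 1.7321 × 583 / 4 = 252 pm.

252 pm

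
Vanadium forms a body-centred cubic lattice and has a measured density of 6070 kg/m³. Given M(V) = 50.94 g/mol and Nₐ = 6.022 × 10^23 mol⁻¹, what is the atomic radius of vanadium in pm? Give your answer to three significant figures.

131 pm

For a BCC cell (Z = 2), a³ = Z·M/(N_A·ρ) = 2 × 50.94 / (6.022 × 10²³ × 6.070) = 2.787 × 10^-23 cm³, so a = 3.032 × 10^-8 cm = 303.2 pm.
Atoms touch along the body diagonal, so √3·a = 4r, so r = 0.4330 × a = 131 pm.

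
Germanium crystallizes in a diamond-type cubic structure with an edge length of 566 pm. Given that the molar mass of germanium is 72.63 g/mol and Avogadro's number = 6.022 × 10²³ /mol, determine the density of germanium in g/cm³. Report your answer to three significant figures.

A diamond cubic unit cell contains Z = 8 atoms.
Cell volume: a³ = (566 pm)³ = (5.660 × 10^-8 cm)³ = 1.813 × 10^-22 cm³.
ρ = Z·M/(N_A·a³) = 8 × 72.63 / (6.022 × 10²³ × 1.813 × 10^-22) = 5.321 g/cm³.

5.32 g/cm³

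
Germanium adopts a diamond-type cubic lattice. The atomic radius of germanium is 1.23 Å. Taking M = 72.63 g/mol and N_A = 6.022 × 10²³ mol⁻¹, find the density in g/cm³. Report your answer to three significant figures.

In a diamond cubic lattice, nearest neighbors lie along the body diagonal with √3·a = 8r, giving a = 5.681 Å = 5.681 × 10^-8 cm.
With Z = 8, ρ = Z·M/(N_A·a³) = 8 × 72.63 / (6.022 × 10²³ × 1.834 × 10^-22) = 5.262 g/cm³.

5.26 g/cm³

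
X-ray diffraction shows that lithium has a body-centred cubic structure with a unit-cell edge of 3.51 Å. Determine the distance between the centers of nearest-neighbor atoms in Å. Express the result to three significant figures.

In a BCC structure, atoms touch along the body diagonal, so √3·a = 4r; the nearest-neighbor distance equals 2r = 0.8660·a.
d = 0.8660 × 3.51 = 3.04 Å.

3.04 Å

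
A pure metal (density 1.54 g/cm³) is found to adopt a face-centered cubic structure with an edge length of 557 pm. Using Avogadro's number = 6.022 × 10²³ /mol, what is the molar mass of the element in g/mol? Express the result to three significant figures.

40.1 g/mol

An FCC cell has Z = 4 atoms; a = 5.570 × 10^-8 cm.
M = ρ·N_A·a³/Z = 1.54 × 6.022 × 10²³ × 1.728 × 10^-22 / 4 = 40.1 g/mol.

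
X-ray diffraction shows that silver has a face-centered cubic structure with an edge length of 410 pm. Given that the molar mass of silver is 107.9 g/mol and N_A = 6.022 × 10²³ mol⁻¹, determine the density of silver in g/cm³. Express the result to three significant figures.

10.4 g/cm³

An FCC unit cell contains Z = 4 atoms.
Cell volume: a³ = (410 pm)³ = (4.100 × 10^-8 cm)³ = 6.892 × 10^-23 cm³.
ρ = Z·M/(N_A·a³) = 4 × 107.9 / (6.022 × 10²³ × 6.892 × 10^-23) = 10.40 g/cm³.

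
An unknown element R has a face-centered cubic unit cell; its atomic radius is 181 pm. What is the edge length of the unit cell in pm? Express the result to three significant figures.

In an FCC lattice, atoms touch along the face diagonal, so √2·a = 4r.
a = 4r/√2 = 4 × 181 / 1.4142 = 512 pm.

512 pm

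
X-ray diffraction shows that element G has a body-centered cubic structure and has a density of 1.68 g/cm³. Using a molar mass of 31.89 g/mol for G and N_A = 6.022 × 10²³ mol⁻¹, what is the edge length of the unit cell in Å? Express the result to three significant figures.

With Z = 2 atoms per BCC cell, a³ = Z·M/(N_A·ρ) = 2 × 31.89 / (6.022 × 10²³ × 1.680 g/cm³) = 6.304 × 10^-23 cm³.
a = (6.304 × 10^-23)^(1/3) = 3.980 × 10^-8 cm = 3.98 Å.

3.98 Å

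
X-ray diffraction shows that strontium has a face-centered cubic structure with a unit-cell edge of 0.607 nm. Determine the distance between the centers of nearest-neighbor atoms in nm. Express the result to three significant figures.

In an FCC structure, atoms touch along the face diagonal, so √2·a = 4r; the nearest-neighbor distance equals 2r = 0.7071·a.
d = 0.7071 × 0.607 = 0.429 nm.

0.429 nm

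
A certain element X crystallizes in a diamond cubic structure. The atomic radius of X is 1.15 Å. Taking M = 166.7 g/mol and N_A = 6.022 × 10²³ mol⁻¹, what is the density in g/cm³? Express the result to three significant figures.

In a diamond cubic lattice, nearest neighbors lie along the body diagonal with √3·a = 8r, giving a = 5.312 Å = 5.312 × 10^-8 cm.
With Z = 8, ρ = Z·M/(N_A·a³) = 8 × 166.7 / (6.022 × 10²³ × 1.499 × 10^-22) = 14.78 g/cm³.

14.8 g/cm³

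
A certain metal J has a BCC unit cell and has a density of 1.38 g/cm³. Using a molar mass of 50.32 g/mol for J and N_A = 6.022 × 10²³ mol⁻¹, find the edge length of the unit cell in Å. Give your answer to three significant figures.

With Z = 2 atoms per BCC cell, a³ = Z·M/(N_A·ρ) = 2 × 50.32 / (6.022 × 10²³ × 1.380 g/cm³) = 1.211 × 10^-22 cm³.
a = (1.211 × 10^-22)^(1/3) = 4.947 × 10^-8 cm = 4.95 Å.

4.95 Å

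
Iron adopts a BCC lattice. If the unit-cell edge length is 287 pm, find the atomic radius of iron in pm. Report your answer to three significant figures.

In a BCC lattice, atoms touch along the body diagonal, so √3·a = 4r.
r = √3·a/4 = 1.7321 × 287 / 4 = 124 pm.

124 pm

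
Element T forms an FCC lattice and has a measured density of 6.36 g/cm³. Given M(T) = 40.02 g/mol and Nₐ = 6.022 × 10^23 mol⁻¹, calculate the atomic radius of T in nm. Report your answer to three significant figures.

For an FCC cell (Z = 4), a³ = Z·M/(N_A·ρ) = 4 × 40.02 / (6.022 × 10²³ × 6.360) = 4.180 × 10^-23 cm³, so a = 3.470 × 10^-8 cm = 0.3470 nm.
Atoms touch along the face diagonal, so √2·a = 4r, so r = 0.3536 × a = 0.123 nm.

0.123 nm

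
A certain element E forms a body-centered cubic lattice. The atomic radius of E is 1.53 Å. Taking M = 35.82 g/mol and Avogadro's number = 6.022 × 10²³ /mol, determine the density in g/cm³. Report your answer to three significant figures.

2.70 g/cm³

In a BCC lattice, atoms touch along the body diagonal, so √3·a = 4r, giving a = 3.533 Å = 3.533 × 10^-8 cm.
With Z = 2, ρ = Z·M/(N_A·a³) = 2 × 35.82 / (6.022 × 10²³ × 4.411 × 10^-23) = 2.697 g/cm³.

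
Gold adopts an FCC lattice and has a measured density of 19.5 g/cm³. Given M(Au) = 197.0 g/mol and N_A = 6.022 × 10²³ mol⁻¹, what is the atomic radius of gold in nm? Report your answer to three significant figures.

0.144 nm

For an FCC cell (Z = 4), a³ = Z·M/(N_A·ρ) = 4 × 197.0 / (6.022 × 10²³ × 19.50) = 6.710 × 10^-23 cm³, so a = 4.064 × 10^-8 cm = 0.4064 nm.
Atoms touch along the face diagonal, so √2·a = 4r, so r = 0.3536 × a = 0.144 nm.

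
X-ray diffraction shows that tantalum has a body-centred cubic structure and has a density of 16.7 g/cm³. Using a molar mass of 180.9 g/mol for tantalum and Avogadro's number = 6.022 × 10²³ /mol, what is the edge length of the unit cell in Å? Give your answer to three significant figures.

3.30 Å

With Z = 2 atoms per BCC cell, a³ = Z·M/(N_A·ρ) = 2 × 180.9 / (6.022 × 10²³ × 16.70 g/cm³) = 3.598 × 10^-23 cm³.
a = (3.598 × 10^-23)^(1/3) = 3.301 × 10^-8 cm = 3.30 Å.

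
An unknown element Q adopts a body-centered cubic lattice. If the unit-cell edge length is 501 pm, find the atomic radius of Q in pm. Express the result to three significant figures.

In a BCC lattice, atoms touch along the body diagonal, so √3·a = 4r.
r = √3·a/4 = 1.7321 × 501 / 4 = 217 pm.

217 pm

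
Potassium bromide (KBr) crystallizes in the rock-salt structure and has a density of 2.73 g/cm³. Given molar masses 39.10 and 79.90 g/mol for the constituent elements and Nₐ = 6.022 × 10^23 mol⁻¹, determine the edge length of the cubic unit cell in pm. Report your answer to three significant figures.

662 pm

M(KBr) = 119.0 g/mol; Z = 4 formula units per cell.
a³ = Z·M/(N_A·ρ) = 4 × 119.0 / (6.022 × 10²³ × 2.73) = 2.895 × 10^-22 cm³, so a = 6.616 × 10^-8 cm = 662 pm.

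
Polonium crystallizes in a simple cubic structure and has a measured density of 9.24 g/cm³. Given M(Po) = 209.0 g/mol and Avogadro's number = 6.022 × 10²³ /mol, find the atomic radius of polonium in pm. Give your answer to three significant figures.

167 pm

For a simple cubic cell (Z = 1), a³ = Z·M/(N_A·ρ) = 1 × 209.0 / (6.022 × 10²³ × 9.240) = 3.756 × 10^-23 cm³, so a = 3.349 × 10^-8 cm = 334.9 pm.
Atoms touch along the cell edge, so a = 2r, so r = 0.5000 × a = 167 pm.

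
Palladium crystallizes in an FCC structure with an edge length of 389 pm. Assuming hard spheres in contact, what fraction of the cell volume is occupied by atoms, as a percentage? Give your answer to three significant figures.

In an FCC lattice atoms touch along the face diagonal, so √2·a = 4r, so r = 0.3536a = 137.5 pm.
Packing fraction = Z·(4/3)πr³ / a³ = 4 × (4/3)π × (137.5)³ / (389)³ = 0.7405 = 74.0%.

74.0%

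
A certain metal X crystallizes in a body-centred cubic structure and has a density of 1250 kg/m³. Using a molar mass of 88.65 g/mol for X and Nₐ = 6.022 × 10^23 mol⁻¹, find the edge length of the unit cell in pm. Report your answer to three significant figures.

With Z = 2 atoms per BCC cell, a³ = Z·M/(N_A·ρ) = 2 × 88.65 / (6.022 × 10²³ × 1.250 g/cm³) = 2.355 × 10^-22 cm³.
a = (2.355 × 10^-22)^(1/3) = 6.176 × 10^-8 cm = 618 pm.

618 pm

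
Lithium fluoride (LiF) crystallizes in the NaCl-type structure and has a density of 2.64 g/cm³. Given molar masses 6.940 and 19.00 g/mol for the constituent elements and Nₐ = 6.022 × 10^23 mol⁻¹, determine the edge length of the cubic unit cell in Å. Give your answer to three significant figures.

4.03 Å

M(LiF) = 25.94 g/mol; Z = 4 formula units per cell.
a³ = Z·M/(N_A·ρ) = 4 × 25.94 / (6.022 × 10²³ × 2.64) = 6.527 × 10^-23 cm³, so a = 4.026 × 10^-8 cm = 4.03 Å.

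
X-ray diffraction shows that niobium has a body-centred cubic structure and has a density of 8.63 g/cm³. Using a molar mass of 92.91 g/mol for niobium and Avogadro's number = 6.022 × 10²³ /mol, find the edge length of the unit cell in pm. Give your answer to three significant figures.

With Z = 2 atoms per BCC cell, a³ = Z·M/(N_A·ρ) = 2 × 92.91 / (6.022 × 10²³ × 8.630 g/cm³) = 3.576 × 10^-23 cm³.
a = (3.576 × 10^-23)^(1/3) = 3.294 × 10^-8 cm = 329 pm.

329 pm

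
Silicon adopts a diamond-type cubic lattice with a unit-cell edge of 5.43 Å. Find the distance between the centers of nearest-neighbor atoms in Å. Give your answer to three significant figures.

In a diamond cubic structure, nearest neighbors lie along the body diagonal with √3·a = 8r; the nearest-neighbor distance equals 2r = 0.4330·a.
d = 0.4330 × 5.43 = 2.35 Å.

2.35 Å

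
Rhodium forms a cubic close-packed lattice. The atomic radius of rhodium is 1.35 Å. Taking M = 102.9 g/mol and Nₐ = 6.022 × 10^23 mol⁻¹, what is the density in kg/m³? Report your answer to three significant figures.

12300 kg/m³

In an FCC lattice, atoms touch along the face diagonal, so √2·a = 4r, giving a = 3.818 Å = 3.818 × 10^-8 cm.
With Z = 4, ρ = Z·M/(N_A·a³) = 4 × 102.9 / (6.022 × 10²³ × 5.567 × 10^-23) = 12.28 g/cm³ = 12300 kg/m³.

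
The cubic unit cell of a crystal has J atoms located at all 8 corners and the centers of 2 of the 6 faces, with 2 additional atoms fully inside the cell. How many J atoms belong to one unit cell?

4

Corner atoms are shared by 8 cells (1/8 each), face atoms by 2 (1/2 each), interior atoms are unshared.
Net atoms = 8 × 1/8 + 2 × 1/2 + 2 = 1 + 1 + 2 = 4.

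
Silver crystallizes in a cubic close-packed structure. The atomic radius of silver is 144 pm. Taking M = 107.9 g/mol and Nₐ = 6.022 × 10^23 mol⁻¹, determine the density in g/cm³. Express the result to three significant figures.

In an FCC lattice, atoms touch along the face diagonal, so √2·a = 4r, giving a = 407.3 pm = 4.073 × 10^-8 cm.
With Z = 4, ρ = Z·M/(N_A·a³) = 4 × 107.9 / (6.022 × 10²³ × 6.757 × 10^-23) = 10.61 g/cm³.

10.6 g/cm³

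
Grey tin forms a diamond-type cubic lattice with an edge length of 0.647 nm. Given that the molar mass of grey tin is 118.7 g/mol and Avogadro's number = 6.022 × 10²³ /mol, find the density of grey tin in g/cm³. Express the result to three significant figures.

A diamond cubic unit cell contains Z = 8 atoms.
Cell volume: a³ = (0.647 nm)³ = (6.470 × 10^-8 cm)³ = 2.708 × 10^-22 cm³.
ρ = Z·M/(N_A·a³) = 8 × 118.7 / (6.022 × 10²³ × 2.708 × 10^-22) = 5.822 g/cm³.

5.82 g/cm³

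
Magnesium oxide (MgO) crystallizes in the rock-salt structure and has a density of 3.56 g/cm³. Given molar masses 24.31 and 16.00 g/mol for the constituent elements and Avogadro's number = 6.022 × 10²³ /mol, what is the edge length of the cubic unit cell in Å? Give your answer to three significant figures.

M(MgO) = 40.31 g/mol; Z = 4 formula units per cell.
a³ = Z·M/(N_A·ρ) = 4 × 40.31 / (6.022 × 10²³ × 3.56) = 7.521 × 10^-23 cm³, so a = 4.221 × 10^-8 cm = 4.22 Å.

4.22 Å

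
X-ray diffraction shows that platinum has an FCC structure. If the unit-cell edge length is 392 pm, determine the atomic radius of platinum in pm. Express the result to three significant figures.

139 pm

In an FCC lattice, atoms touch along the face diagonal, so √2·a = 4r.
r = √2·a/4 = 1.4142 × 392 / 4 = 139 pm.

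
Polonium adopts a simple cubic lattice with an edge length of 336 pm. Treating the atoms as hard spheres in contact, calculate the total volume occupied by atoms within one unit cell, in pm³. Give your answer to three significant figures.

1.99 × 10^7 pm³

In a simple cubic lattice atoms touch along the cell edge, so a = 2r, so r = 0.5000a = 168.0 pm.
V_atoms = Z × (4/3)πr³ = 1 × (4/3)π × (168.0)³ = 1.99 × 10^7 pm³.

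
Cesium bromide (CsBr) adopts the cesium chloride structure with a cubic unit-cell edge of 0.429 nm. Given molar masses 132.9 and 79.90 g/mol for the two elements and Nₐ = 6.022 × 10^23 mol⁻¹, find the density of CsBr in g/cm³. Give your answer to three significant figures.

4.48 g/cm³

The cesium chloride structure contains Z = 1 formula unit per cell; M(CsBr) = 132.9 + 79.90 = 212.8 g/mol.
a³ = (4.290 × 10^-8 cm)³ = 7.895 × 10^-23 cm³.
ρ = 1 × 212.8 / (6.022 × 10²³ × 7.895 × 10^-23) = 4.476 g/cm³.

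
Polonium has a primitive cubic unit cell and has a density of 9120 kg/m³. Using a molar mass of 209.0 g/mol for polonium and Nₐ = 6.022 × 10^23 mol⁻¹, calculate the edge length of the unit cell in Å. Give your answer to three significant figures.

3.36 Å

With Z = 1 atom per simple cubic cell, a³ = Z·M/(N_A·ρ) = 1 × 209.0 / (6.022 × 10²³ × 9.120 g/cm³) = 3.805 × 10^-23 cm³.
a = (3.805 × 10^-23)^(1/3) = 3.364 × 10^-8 cm = 3.36 Å.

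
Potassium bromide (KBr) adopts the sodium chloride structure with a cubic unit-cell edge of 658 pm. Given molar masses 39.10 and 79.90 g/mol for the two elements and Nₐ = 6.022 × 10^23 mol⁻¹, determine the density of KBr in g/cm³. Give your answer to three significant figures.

2.77 g/cm³

The sodium chloride structure contains Z = 4 formula units per cell; M(KBr) = 39.10 + 79.90 = 119.0 g/mol.
a³ = (6.580 × 10^-8 cm)³ = 2.849 × 10^-22 cm³.
ρ = 4 × 119.0 / (6.022 × 10²³ × 2.849 × 10^-22) = 2.775 g/cm³.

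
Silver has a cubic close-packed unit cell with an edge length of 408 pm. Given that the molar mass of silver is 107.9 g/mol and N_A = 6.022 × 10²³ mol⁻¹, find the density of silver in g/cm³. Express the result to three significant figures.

10.6 g/cm³

An FCC unit cell contains Z = 4 atoms.
Cell volume: a³ = (408 pm)³ = (4.080 × 10^-8 cm)³ = 6.792 × 10^-23 cm³.
ρ = Z·M/(N_A·a³) = 4 × 107.9 / (6.022 × 10²³ × 6.792 × 10^-23) = 10.55 g/cm³.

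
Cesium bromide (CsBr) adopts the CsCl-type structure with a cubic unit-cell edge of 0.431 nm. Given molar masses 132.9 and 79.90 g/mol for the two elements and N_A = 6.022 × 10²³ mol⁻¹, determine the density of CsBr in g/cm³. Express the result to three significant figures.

The CsCl-type structure contains Z = 1 formula unit per cell; M(CsBr) = 132.9 + 79.90 = 212.8 g/mol.
a³ = (4.310 × 10^-8 cm)³ = 8.006 × 10^-23 cm³.
ρ = 1 × 212.8 / (6.022 × 10²³ × 8.006 × 10^-23) = 4.414 g/cm³.

4.41 g/cm³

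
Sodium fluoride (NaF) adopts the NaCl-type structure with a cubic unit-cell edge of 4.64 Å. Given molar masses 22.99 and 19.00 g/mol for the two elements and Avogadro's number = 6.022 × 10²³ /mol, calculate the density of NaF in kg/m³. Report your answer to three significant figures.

2790 kg/m³

The NaCl-type structure contains Z = 4 formula units per cell; M(NaF) = 22.99 + 19.00 = 41.99 g/mol.
a³ = (4.640 × 10^-8 cm)³ = 9.990 × 10^-23 cm³.
ρ = 4 × 41.99 / (6.022 × 10²³ × 9.990 × 10^-23) = 2.792 g/cm³ = 2790 kg/m³.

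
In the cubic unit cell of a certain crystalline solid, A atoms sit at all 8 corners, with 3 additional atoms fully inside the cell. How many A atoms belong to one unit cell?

4

Corner atoms are shared by 8 cells (1/8 each), interior atoms are unshared.
Net atoms = 8 × 1/8 + 3 = 1 + 3 = 4.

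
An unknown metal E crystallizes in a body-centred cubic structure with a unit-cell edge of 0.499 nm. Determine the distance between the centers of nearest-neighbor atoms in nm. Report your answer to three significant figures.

0.432 nm

In a BCC structure, atoms touch along the body diagonal, so √3·a = 4r; the nearest-neighbor distance equals 2r = 0.8660·a.
d = 0.8660 × 0.499 = 0.432 nm.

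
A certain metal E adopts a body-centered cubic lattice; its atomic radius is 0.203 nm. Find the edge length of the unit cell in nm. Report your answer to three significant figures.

In a BCC lattice, atoms touch along the body diagonal, so √3·a = 4r.
a = 4r/√3 = 4 × 0.203 / 1.7321 = 0.469 nm.

0.469 nm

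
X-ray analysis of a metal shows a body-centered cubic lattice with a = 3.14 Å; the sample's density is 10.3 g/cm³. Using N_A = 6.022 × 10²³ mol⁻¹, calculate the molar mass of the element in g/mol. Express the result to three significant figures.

96.0 g/mol

A BCC cell has Z = 2 atoms; a = 3.140 × 10^-8 cm.
M = ρ·N_A·a³/Z = 10.3 × 6.022 × 10²³ × 3.096 × 10^-23 / 2 = 96.0 g/mol.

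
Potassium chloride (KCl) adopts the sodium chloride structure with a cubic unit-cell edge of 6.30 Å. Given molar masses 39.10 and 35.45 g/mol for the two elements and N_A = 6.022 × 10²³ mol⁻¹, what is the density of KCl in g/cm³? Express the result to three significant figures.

The sodium chloride structure contains Z = 4 formula units per cell; M(KCl) = 39.10 + 35.45 = 74.55 g/mol.
a³ = (6.300 × 10^-8 cm)³ = 2.500 × 10^-22 cm³.
ρ = 4 × 74.55 / (6.022 × 10²³ × 2.500 × 10^-22) = 1.980 g/cm³.

1.98 g/cm³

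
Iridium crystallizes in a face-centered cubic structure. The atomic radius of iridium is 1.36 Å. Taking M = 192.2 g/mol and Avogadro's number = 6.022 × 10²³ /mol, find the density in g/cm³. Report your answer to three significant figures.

22.4 g/cm³

In an FCC lattice, atoms touch along the face diagonal, so √2·a = 4r, giving a = 3.847 Å = 3.847 × 10^-8 cm.
With Z = 4, ρ = Z·M/(N_A·a³) = 4 × 192.2 / (6.022 × 10²³ × 5.692 × 10^-23) = 22.43 g/cm³.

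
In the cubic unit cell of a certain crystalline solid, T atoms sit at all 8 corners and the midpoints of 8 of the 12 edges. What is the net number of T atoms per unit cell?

Corner atoms are shared by 8 cells (1/8 each), edge atoms by 4 (1/4 each).
Net atoms = 8 × 1/8 + 8 × 1/4 = 1 + 2 = 3.

3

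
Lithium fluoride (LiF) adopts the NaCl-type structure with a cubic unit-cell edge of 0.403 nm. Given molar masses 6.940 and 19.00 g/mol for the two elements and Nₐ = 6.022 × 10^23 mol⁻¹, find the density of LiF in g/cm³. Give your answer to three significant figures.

The NaCl-type structure contains Z = 4 formula units per cell; M(LiF) = 6.940 + 19.00 = 25.94 g/mol.
a³ = (4.030 × 10^-8 cm)³ = 6.545 × 10^-23 cm³.
ρ = 4 × 25.94 / (6.022 × 10²³ × 6.545 × 10^-23) = 2.633 g/cm³.

2.63 g/cm³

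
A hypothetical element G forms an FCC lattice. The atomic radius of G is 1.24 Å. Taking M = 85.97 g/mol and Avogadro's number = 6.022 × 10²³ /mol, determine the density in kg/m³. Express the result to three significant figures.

In an FCC lattice, atoms touch along the face diagonal, so √2·a = 4r, giving a = 3.507 Å = 3.507 × 10^-8 cm.
With Z = 4, ρ = Z·M/(N_A·a³) = 4 × 85.97 / (6.022 × 10²³ × 4.314 × 10^-23) = 13.24 g/cm³ = 13200 kg/m³.

13200 kg/m³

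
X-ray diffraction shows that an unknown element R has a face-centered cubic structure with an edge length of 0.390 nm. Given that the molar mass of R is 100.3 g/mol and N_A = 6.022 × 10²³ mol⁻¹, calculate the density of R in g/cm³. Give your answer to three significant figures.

An FCC unit cell contains Z = 4 atoms.
Cell volume: a³ = (0.390 nm)³ = (3.900 × 10^-8 cm)³ = 5.932 × 10^-23 cm³.
ρ = Z·M/(N_A·a³) = 4 × 100.3 / (6.022 × 10²³ × 5.932 × 10^-23) = 11.23 g/cm³.

11.2 g/cm³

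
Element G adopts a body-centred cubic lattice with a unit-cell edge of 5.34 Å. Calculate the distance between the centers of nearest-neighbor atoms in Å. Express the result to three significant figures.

4.62 Å

In a BCC structure, atoms touch along the body diagonal, so √3·a = 4r; the nearest-neighbor distance equals 2r = 0.8660·a.
d = 0.8660 × 5.34 = 4.62 Å.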